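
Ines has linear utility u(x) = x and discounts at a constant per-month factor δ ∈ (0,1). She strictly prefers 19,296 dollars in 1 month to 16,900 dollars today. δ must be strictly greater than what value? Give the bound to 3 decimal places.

Comparing present values: 16900 < δ·19296.
Dividing through by 19296 gives δ > 0.87583.

δ > 0.876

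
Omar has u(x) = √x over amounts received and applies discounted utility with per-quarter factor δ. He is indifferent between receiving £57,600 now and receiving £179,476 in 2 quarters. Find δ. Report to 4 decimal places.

The payoff in 2 quarters is discounted by δ^2, so u(57600) = δ^2·u(179476) and δ^2 = u(57600)/u(179476).
Since u(x) = √x, δ^2 = √(57600/179476) = 0.56651.
So δ = 0.56651^(1/2) ≈ 0.7527.

δ ≈ 0.7527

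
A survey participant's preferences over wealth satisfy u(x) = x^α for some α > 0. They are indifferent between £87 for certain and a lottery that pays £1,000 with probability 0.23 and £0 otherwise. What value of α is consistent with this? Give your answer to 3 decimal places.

EU(lottery) = 0.23·1000^α + 0.77·0 = 0.23·1000^α.
Setting u(87) equal to that: 87^α = 0.23·1000^α ⇒ (87/1000)^α = 0.23.
Taking logs: α·ln(87/1000) = ln(0.23), so α = -1.469676 / -2.441847 ≈ 0.602.

α ≈ 0.602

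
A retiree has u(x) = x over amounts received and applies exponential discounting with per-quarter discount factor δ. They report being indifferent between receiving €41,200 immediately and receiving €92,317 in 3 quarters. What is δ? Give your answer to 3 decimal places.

Equating discounted utilities: u(41200) = δ^3·u(92317) ⇒ δ^3 = u(41200)/u(92317).
With u(x) = x: δ^3 = 41200/92317 = 0.44629.
Hence δ = (0.44629)^(1/3) = 0.76420.

δ ≈ 0.764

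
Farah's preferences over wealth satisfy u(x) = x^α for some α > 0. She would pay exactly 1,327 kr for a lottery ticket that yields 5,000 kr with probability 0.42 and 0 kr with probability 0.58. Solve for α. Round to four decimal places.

The lottery's expected utility is 0.42·u(5000) + 0.58·u(0) = 0.42·5000^α (since u(0) = 0 for α > 0).
Indifference: 1327^α = 0.42·5000^α, so (1327/5000)^α = 0.42.
α = ln(0.42) / ln(1327/5000) = -0.8675006/-1.3265172 ≈ 0.6540.

α ≈ 0.6540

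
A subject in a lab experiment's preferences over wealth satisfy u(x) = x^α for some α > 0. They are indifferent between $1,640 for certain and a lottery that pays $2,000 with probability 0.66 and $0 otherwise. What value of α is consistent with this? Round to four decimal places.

The lottery's expected utility is 0.66·u(2000) + 0.34·u(0) = 0.66·2000^α (since u(0) = 0 for α > 0).
Equating: 1640^α = 0.66·2000^α, i.e. 0.8200^α = 0.66.
Taking logs: α·ln(1640/2000) = ln(0.66), so α = -0.4155154 / -0.1984509 ≈ 2.0938.

α ≈ 2.0938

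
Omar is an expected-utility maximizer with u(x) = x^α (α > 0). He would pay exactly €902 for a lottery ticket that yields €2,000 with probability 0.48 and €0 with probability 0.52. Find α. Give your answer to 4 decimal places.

EU(lottery) = 0.48·2000^α + 0.52·0 = 0.48·2000^α.
Indifference: 902^α = 0.48·2000^α, so (902/2000)^α = 0.48.
Taking logs: α·ln(902/2000) = ln(0.48), so α = -0.7339692 / -0.7962879 ≈ 0.9217.

α ≈ 0.9217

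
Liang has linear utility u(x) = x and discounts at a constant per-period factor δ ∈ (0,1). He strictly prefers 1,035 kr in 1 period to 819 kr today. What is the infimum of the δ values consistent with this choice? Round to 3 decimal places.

Comparing present values: 819 < δ·1035.
So δ > 819/1035 = 0.79130.

δ > 0.791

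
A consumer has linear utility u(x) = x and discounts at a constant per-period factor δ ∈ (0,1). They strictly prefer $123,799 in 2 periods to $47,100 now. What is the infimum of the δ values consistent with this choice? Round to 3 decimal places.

δ > 0.617

Comparing present values: 47100 < δ^2·123799.
Dividing by 123799: δ^2 > 0.38046. Both sides are positive, so the square root keeps the direction.
δ > (47100/123799)^(1/2) ≈ 0.617.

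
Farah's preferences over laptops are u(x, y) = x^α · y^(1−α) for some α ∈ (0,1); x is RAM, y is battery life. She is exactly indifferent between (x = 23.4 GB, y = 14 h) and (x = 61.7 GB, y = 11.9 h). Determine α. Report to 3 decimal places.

α ≈ 0.144

Indifference: 23.4^α · 14^(1−α) = 61.7^α · 11.9^(1−α).
Taking logs: α·ln 23.4 + (1−α)·ln 14 = α·ln 61.7 + (1−α)·ln 11.9, i.e. α·-0.969548 = (1−α)·-0.162519.
Thus α·(-1.132067) = -0.162519, so α = -0.162519/-1.132067 ≈ 0.144.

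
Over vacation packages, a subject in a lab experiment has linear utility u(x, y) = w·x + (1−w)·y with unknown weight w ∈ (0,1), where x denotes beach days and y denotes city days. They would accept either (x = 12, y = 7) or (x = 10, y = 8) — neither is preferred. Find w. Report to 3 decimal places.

w = 0.333

Equating utilities: w·12 + (1−w)·7 = w·10 + (1−w)·8.
w·(12−10) = (1−w)·(8−7), i.e. w·2 = (1−w)·1.
Hence w = 1/(2+1) = 1/3 = 0.333.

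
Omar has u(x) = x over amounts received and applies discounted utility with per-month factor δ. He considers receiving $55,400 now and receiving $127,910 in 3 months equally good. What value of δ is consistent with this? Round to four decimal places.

The payoff in 3 months is discounted by δ^3, so u(55400) = δ^3·u(127910) and δ^3 = u(55400)/u(127910).
With u(x) = x: δ^3 = 55400/127910 = 0.43312.
So δ = 0.43312^(1/3) ≈ 0.7566.

δ ≈ 0.7566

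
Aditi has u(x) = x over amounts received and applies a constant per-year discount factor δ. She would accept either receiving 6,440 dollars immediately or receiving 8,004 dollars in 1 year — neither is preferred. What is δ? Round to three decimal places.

δ ≈ 0.805

The payoff in 1 year is discounted by δ, so u(6440) = δ·u(8004) and δ = u(6440)/u(8004).
With u(x) = x: δ = 6440/8004 = 0.80460.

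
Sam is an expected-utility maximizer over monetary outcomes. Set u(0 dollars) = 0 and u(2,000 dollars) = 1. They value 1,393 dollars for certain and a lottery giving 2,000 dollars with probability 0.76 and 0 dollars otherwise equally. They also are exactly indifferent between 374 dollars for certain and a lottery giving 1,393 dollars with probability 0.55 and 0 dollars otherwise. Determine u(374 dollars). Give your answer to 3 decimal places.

0.418

First, u(1,393 dollars) = 0.76·u(2,000 dollars) + 0.24·u(0 dollars) = 0.76.
The second indifference gives u(374 dollars) = 0.55·u(1,393 dollars) + 0.45·u(0 dollars) = 0.55·0.76 + 0.45·0.00 = 0.4180.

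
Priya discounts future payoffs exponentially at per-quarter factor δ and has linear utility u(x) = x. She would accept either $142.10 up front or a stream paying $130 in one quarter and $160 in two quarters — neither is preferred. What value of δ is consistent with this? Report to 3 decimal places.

Present value of the stream is 130·δ + 160·δ². Indifference gives 130δ + 160δ² = 142.10.
That is, 160δ² + 130δ − 142.10 = 0, a quadratic in δ.
The positive root is δ = [−130 + √(130² + 4·160·142.10)] / (2·160) = (−130 + 328.396)/320 ≈ 0.620.

δ ≈ 0.620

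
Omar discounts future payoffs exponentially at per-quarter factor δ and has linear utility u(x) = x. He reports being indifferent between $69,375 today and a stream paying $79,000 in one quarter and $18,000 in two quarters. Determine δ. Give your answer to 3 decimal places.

The stream is worth 79000δ + 18000δ² today, so 79000δ + 18000δ² = 69375.
So 18000δ² + 79000δ − 69375 = 0.
By the quadratic formula (taking the positive root), δ = (−79000 + √11236000000.00) / 36000 ≈ 0.750.

δ ≈ 0.750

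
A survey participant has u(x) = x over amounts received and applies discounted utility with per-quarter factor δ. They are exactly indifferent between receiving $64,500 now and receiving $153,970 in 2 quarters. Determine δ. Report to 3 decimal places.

δ ≈ 0.647

Equating discounted utilities: u(64500) = δ^2·u(153970) ⇒ δ^2 = u(64500)/u(153970).
With u(x) = x: δ^2 = 64500/153970 = 0.41891.
Taking the square root: δ = 0.41891^(1/2) ≈ 0.647.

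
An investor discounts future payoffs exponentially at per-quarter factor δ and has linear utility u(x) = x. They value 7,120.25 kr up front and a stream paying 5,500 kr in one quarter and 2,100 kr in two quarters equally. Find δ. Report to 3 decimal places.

Present value of the stream is 5500·δ + 2100·δ². Indifference gives 5500δ + 2100δ² = 7120.25.
So 2100δ² + 5500δ − 7120.25 = 0.
The positive root is δ = [−5500 + √(5500² + 4·2100·7120.25)] / (2·2100) = (−5500 + 9490.000)/4200 ≈ 0.950.

δ ≈ 0.950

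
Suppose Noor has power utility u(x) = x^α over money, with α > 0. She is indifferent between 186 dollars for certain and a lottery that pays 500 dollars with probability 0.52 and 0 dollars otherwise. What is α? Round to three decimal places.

α ≈ 0.661

The lottery's expected utility is 0.52·u(500) + 0.48·u(0) = 0.52·500^α (since u(0) = 0 for α > 0).
Setting u(186) equal to that: 186^α = 0.52·500^α ⇒ (186/500)^α = 0.52.
Take logs: α = ln 0.52 / ln(186/500) ≈ 0.66129.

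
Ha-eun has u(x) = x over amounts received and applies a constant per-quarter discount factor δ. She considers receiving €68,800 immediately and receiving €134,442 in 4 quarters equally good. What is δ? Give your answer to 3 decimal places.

The payoff in 4 quarters is discounted by δ^4, so u(68800) = δ^4·u(134442) and δ^4 = u(68800)/u(134442).
With u(x) = x: δ^4 = 68800/134442 = 0.51174.
Taking the 4th root: δ = 0.51174^(1/4) ≈ 0.846.

δ ≈ 0.846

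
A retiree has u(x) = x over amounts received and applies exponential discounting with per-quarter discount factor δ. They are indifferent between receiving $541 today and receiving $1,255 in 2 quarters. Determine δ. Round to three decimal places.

δ ≈ 0.657

The payoff in 2 quarters is discounted by δ^2, so u(541) = δ^2·u(1255) and δ^2 = u(541)/u(1255).
With u(x) = x: δ^2 = 541/1255 = 0.43108.
So δ = 0.43108^(1/2) ≈ 0.657.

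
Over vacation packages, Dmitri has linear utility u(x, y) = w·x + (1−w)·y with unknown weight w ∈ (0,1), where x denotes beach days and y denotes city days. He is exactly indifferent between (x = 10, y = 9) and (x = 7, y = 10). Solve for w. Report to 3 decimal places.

Indifference: w·10 + (1−w)·9 = w·7 + (1−w)·10.
Rearranging, 3·w − 1·(1−w) = 0.
So w/(1−w) = 1/3 = 0.3333, giving w = 1/(3+1) = 0.250.

w = 0.250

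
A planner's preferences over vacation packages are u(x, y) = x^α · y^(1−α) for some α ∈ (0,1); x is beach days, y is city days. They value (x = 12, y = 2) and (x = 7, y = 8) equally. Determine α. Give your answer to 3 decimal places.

Indifference: 12^α · 2^(1−α) = 7^α · 8^(1−α).
(12/7)^α = (8/2)^(1−α); take logs: α·ln(12/7) = (1−α)·ln(8/2), i.e. α·0.538997 = (1−α)·1.386294.
Thus α·(1.925291) = 1.386294, so α = 1.386294/1.925291 ≈ 0.720.

α ≈ 0.720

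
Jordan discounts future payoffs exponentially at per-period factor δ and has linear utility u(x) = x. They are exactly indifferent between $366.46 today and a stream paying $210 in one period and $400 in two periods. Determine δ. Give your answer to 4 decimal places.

The stream is worth 210δ + 400δ² today, so 210δ + 400δ² = 366.46.
Rearranged: 400δ² + 210δ − 366.46 = 0.
δ = (−210 + √(210² + 4·400·366.46)) / (2·400) = (−210 + √630436.00) / 800 ≈ 0.7300.

δ ≈ 0.7300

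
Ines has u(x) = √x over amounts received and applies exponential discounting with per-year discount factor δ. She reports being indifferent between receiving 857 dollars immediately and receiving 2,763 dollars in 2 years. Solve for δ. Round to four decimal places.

Equating discounted utilities: u(857) = δ^2·u(2763) ⇒ δ^2 = u(857)/u(2763).
With u(x) = √x: δ^2 = √857/√2763 = √(857/2763) = 0.55693.
Taking the square root: δ = 0.55693^(1/2) ≈ 0.7463.

δ ≈ 0.7463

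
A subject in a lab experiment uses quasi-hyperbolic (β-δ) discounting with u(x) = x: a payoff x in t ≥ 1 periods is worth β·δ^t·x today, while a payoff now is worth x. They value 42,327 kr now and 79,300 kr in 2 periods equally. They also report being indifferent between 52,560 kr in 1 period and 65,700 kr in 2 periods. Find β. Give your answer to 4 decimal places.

From the later pair, β·δ^1·52560 = β·δ^2·65700; dividing through, δ = 52560/65700 = 0.80000.
Substituting δ into 42327 = β·δ^2·79300: β = 42327/(50752.000) ≈ 0.8340.

β ≈ 0.8340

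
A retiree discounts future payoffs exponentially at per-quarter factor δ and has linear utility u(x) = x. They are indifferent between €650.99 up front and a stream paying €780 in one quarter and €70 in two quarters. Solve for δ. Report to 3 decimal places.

δ ≈ 0.780

Present value of the stream is 780·δ + 70·δ². Indifference gives 780δ + 70δ² = 650.99.
Rearranged: 70δ² + 780δ − 650.99 = 0.
δ = (−780 + √(780² + 4·70·650.99)) / (2·70) = (−780 + √790677.20) / 140 ≈ 0.780.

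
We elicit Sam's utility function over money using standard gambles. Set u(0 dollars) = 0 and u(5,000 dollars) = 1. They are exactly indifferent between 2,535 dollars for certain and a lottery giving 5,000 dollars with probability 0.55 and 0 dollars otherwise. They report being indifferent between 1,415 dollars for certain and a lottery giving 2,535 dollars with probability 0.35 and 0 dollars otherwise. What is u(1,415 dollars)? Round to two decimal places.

The first gamble pins u(2,535 dollars): it must equal 0.55·1 + 0.45·0 = 0.55.
Chaining: u(1,415 dollars) = 0.35·0.55 + 0.65·0.00 = 0.1925.

0.19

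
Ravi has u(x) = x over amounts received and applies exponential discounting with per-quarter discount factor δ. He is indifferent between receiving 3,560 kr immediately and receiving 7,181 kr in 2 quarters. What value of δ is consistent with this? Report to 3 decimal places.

The payoff in 2 quarters is discounted by δ^2, so u(3560) = δ^2·u(7181) and δ^2 = u(3560)/u(7181).
With u(x) = x: δ^2 = 3560/7181 = 0.49575.
So δ = 0.49575^(1/2) ≈ 0.704.

δ ≈ 0.704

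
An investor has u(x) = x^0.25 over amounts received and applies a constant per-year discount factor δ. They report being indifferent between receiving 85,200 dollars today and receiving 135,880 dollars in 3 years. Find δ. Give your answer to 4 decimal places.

δ ≈ 0.9618

The payoff in 3 years is discounted by δ^3, so u(85200) = δ^3·u(135880) and δ^3 = u(85200)/u(135880).
With u(x) = x^0.25: δ^3 = 85200^0.25/135880^0.25 = (85200/135880)^0.25 = 0.88986.
So δ = 0.88986^(1/3) ≈ 0.9618.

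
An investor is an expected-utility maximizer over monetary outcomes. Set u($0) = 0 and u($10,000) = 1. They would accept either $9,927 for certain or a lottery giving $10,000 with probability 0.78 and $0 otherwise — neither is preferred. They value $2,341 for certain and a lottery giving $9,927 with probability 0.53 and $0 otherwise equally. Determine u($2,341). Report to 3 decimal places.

The first gamble pins u($9,927): it must equal 0.78·1 + 0.22·0 = 0.78.
The second indifference gives u($2,341) = 0.53·u($9,927) + 0.47·u($0) = 0.53·0.78 + 0.47·0.00 = 0.4134.

0.413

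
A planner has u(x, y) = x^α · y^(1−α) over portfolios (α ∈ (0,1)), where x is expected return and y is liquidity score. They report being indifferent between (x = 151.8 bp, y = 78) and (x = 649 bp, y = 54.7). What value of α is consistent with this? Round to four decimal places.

α ≈ 0.1963

Indifference: 151.8^α · 78^(1−α) = 649^α · 54.7^(1−α).
(151.8/649)^α = (54.7/78)^(1−α); take logs: α·ln(151.8/649) = (1−α)·ln(54.7/78), i.e. α·-1.4528689 = (1−α)·-0.3548451.
So α/(1−α) = (-0.3548451)/(-1.4528689) = 0.2442375, and α = 0.2442375/1.2442375 ≈ 0.1963.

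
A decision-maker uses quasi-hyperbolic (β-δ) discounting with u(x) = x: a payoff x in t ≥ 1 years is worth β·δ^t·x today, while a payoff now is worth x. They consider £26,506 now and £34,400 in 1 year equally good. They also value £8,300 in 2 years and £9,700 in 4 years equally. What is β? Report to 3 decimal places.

The second indifference involves only future payoffs, so β cancels: β·δ^2·8300 = β·δ^4·9700, giving δ^2 = 8300/9700 = 0.85567, so δ = 0.92502.
The first indifference: 26506 = β·δ·34400, so β = 26506/(δ·34400) = 26506/(0.92502·34400) ≈ 0.833.

β ≈ 0.833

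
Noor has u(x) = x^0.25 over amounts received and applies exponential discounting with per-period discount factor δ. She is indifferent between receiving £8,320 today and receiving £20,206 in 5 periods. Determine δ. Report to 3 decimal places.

δ ≈ 0.957

Equating discounted utilities: u(8320) = δ^5·u(20206) ⇒ δ^5 = u(8320)/u(20206).
With u(x) = x^0.25: δ^5 = 8320^0.25/20206^0.25 = (8320/20206)^0.25 = 0.80105.
So δ = 0.80105^(1/5) ≈ 0.957.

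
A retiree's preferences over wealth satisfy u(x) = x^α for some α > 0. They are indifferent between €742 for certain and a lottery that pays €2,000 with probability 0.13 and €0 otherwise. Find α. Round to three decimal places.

α ≈ 2.058

EU(lottery) = 0.13·2000^α + 0.87·0 = 0.13·2000^α.
Indifference: 742^α = 0.13·2000^α, so (742/2000)^α = 0.13.
Take logs: α = ln 0.13 / ln(742/2000) ≈ 2.05760.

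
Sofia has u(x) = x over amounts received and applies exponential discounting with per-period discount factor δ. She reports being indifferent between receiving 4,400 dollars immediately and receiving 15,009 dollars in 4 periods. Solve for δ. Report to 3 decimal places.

Equating discounted utilities: u(4400) = δ^4·u(15009) ⇒ δ^4 = u(4400)/u(15009).
With u(x) = x: δ^4 = 4400/15009 = 0.29316.
So δ = 0.29316^(1/4) ≈ 0.736.

δ ≈ 0.736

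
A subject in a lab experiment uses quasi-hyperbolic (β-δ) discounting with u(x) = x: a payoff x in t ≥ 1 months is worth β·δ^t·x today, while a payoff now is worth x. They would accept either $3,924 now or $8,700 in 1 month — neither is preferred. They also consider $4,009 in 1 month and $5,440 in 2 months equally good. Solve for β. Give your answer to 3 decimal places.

The second indifference involves only future payoffs, so β cancels: β·δ^1·4009 = β·δ^2·5440, giving δ = 4009/5440 = 0.73695.
Now use the now-vs-future pair: 3924 = β·δ·8700 gives β = 3924/(0.73695·8700) ≈ 0.612.

β ≈ 0.612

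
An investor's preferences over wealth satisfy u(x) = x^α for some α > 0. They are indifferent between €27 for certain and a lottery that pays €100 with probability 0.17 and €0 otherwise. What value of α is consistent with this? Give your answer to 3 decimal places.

α ≈ 1.353

Since u(0) = 0, the lottery's EU is 0.17·100^α.
Setting u(27) equal to that: 27^α = 0.17·100^α ⇒ (27/100)^α = 0.17.
Take logs: α = ln 0.17 / ln(27/100) ≈ 1.35333.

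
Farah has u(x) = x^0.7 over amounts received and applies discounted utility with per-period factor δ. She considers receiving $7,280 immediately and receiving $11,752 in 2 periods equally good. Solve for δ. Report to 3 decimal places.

δ ≈ 0.846

Equating discounted utilities: u(7280) = δ^2·u(11752) ⇒ δ^2 = u(7280)/u(11752).
With u(x) = x^0.7: δ^2 = 7280^0.7/11752^0.7 = (7280/11752)^0.7 = 0.71518.
Hence δ = (0.71518)^(1/2) = 0.84568.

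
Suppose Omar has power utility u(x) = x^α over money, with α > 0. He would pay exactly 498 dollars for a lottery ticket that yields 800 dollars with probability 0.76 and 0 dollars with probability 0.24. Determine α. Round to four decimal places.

α ≈ 0.5790

EU(lottery) = 0.76·800^α + 0.24·0 = 0.76·800^α.
Setting u(498) equal to that: 498^α = 0.76·800^α ⇒ (498/800)^α = 0.76.
Take logs: α = ln 0.76 / ln(498/800) ≈ 0.578966.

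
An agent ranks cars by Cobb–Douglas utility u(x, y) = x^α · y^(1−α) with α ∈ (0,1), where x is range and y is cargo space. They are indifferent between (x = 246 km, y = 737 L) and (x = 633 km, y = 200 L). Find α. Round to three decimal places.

Indifference: 246^α · 737^(1−α) = 633^α · 200^(1−α).
Rearrange to (246/633)^α = (200/737)^(1−α) and take logs: α·-0.945139 = (1−α)·-1.304271.
Thus α·(-2.249410) = -1.304271, so α = -1.304271/-2.249410 ≈ 0.580.

α ≈ 0.580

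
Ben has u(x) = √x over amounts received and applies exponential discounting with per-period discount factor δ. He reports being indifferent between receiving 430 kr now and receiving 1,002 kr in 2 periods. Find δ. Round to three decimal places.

Indifference means u(430) = δ^2 · u(1002), so δ^2 = u(430)/u(1002).
With u(x) = √x: δ^2 = √430/√1002 = √(430/1002) = 0.65509.
Taking the square root: δ = 0.65509^(1/2) ≈ 0.809.

δ ≈ 0.809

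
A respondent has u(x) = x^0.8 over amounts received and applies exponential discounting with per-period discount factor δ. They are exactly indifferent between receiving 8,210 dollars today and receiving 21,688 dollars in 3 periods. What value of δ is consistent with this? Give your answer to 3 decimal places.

δ ≈ 0.772

Equating discounted utilities: u(8210) = δ^3·u(21688) ⇒ δ^3 = u(8210)/u(21688).
With u(x) = x^0.8: δ^3 = 8210^0.8/21688^0.8 = (8210/21688)^0.8 = 0.45973.
So δ = 0.45973^(1/3) ≈ 0.772.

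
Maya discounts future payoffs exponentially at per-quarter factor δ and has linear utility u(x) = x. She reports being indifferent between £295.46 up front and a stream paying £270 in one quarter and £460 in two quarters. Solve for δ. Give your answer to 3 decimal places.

δ ≈ 0.560

The stream is worth 270δ + 460δ² today, so 270δ + 460δ² = 295.46.
So 460δ² + 270δ − 295.46 = 0.
By the quadratic formula (taking the positive root), δ = (−270 + √616546.40) / 920 ≈ 0.560.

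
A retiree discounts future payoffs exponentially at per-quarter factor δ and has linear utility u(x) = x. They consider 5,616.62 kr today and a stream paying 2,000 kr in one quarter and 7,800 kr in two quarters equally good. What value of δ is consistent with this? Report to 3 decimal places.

δ ≈ 0.730

Equating present values: 5616.62 = 2000δ + 7800δ².
So 7800δ² + 2000δ − 5616.62 = 0.
The positive root is δ = [−2000 + √(2000² + 4·7800·5616.62)] / (2·7800) = (−2000 + 13388.000)/15600 ≈ 0.730.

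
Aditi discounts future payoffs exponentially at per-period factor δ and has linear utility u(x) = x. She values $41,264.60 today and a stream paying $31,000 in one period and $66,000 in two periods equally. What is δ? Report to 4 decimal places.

The stream is worth 31000δ + 66000δ² today, so 31000δ + 66000δ² = 41264.60.
So 66000δ² + 31000δ − 41264.60 = 0.
δ = (−31000 + √(31000² + 4·66000·41264.60)) / (2·66000) = (−31000 + √11854854400.00) / 132000 ≈ 0.5900.

δ ≈ 0.5900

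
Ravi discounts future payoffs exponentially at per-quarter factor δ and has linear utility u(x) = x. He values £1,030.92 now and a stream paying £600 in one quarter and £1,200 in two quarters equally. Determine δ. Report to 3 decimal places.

The stream is worth 600δ + 1200δ² today, so 600δ + 1200δ² = 1030.92.
Rearranged: 1200δ² + 600δ − 1030.92 = 0.
δ = (−600 + √(600² + 4·1200·1030.92)) / (2·1200) = (−600 + √5308416.00) / 2400 ≈ 0.710.

δ ≈ 0.710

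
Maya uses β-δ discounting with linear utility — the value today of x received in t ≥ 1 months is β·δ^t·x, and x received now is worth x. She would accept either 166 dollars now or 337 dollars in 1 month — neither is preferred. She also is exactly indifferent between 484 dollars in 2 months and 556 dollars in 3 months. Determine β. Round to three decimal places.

β ≈ 0.566

Both payoffs in the second observation are in the future, so β drops out: δ^2·484 = δ^3·556 ⇒ δ = 484/556 = 0.87050.
Substituting δ into 166 = β·δ·337: β = 166/(293.360) ≈ 0.566.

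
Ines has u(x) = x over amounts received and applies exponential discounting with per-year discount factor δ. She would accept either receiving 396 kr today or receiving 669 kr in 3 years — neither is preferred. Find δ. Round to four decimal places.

δ ≈ 0.8396

Indifference means u(396) = δ^3 · u(669), so δ^3 = u(396)/u(669).
With u(x) = x: δ^3 = 396/669 = 0.59193.
So δ = 0.59193^(1/3) ≈ 0.8396.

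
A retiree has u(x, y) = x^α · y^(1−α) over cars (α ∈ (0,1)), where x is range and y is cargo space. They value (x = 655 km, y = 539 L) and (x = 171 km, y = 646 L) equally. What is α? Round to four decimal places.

α ≈ 0.1188

Indifference: 655^α · 539^(1−α) = 171^α · 646^(1−α).
Rearrange to (655/171)^α = (646/539)^(1−α) and take logs: α·1.3429717 = (1−α)·0.1810839.
Thus α·(1.5240556) = 0.1810839, so α = 0.1810839/1.5240556 ≈ 0.1188.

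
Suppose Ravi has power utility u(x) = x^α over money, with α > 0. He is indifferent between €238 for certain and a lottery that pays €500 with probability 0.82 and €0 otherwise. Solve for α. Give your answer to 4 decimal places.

α ≈ 0.2673

Since u(0) = 0, the lottery's EU is 0.82·500^α.
Equating: 238^α = 0.82·500^α, i.e. 0.4760^α = 0.82.
Take logs: α = ln 0.82 / ln(238/500) ≈ 0.267333.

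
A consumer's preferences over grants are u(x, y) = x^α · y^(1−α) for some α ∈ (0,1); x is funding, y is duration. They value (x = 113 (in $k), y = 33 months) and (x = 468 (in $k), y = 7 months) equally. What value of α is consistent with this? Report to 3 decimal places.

α ≈ 0.522

Set the two utilities equal: 113^α·33^(1−α) = 468^α·7^(1−α).
(113/468)^α = (7/33)^(1−α); take logs: α·ln(113/468) = (1−α)·ln(7/33), i.e. α·-1.421080 = (1−α)·-1.550597.
With A = -1.421080 and B = -1.550597: α·A = (1−α)·B, so α = B/(A+B) = -1.550597/-2.971677 ≈ 0.522.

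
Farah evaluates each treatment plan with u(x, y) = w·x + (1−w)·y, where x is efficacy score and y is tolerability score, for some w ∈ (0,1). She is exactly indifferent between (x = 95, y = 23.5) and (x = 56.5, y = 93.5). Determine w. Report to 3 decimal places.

u(95,23.5) = u(56.5,93.5) means w·95 + (1−w)·23.5 = w·56.5 + (1−w)·93.5.
w·(95−56.5) = (1−w)·(93.5−23.5), i.e. w·38.5 = (1−w)·70.
The marginal rate of substitution is 70/38.5, so w = 70/(38.5+70) = 0.645.

w = 0.645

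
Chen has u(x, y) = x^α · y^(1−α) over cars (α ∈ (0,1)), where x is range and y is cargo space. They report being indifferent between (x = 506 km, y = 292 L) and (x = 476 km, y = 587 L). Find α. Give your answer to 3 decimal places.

α ≈ 0.920

Set the two utilities equal: 506^α·292^(1−α) = 476^α·587^(1−α).
Taking logs: α·ln 506 + (1−α)·ln 292 = α·ln 476 + (1−α)·ln 587, i.e. α·0.061119 = (1−α)·0.698271.
So α/(1−α) = (0.698271)/(0.061119) = 11.424778, and α = 11.424778/12.424778 ≈ 0.920.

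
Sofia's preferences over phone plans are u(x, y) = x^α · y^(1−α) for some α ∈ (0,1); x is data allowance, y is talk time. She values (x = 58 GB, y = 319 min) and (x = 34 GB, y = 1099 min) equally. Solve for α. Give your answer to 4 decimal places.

α ≈ 0.6984

Set the two utilities equal: 58^α·319^(1−α) = 34^α·1099^(1−α).
Taking logs: α·ln 58 + (1−α)·ln 319 = α·ln 34 + (1−α)·ln 1099, i.e. α·0.5340825 = (1−α)·1.2369649.
So α/(1−α) = (1.2369649)/(0.5340825) = 2.3160559, and α = 2.3160559/3.3160559 ≈ 0.6984.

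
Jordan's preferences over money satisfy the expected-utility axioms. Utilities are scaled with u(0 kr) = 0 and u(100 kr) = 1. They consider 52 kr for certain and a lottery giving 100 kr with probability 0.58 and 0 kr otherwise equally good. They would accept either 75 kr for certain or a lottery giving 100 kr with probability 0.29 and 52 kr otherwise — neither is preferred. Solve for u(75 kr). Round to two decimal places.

0.70

From the first indifference, u(52 kr) = 0.58·u(100 kr) + 0.42·u(0 kr) = 0.58·1 + 0.42·0 = 0.58.
Then u(75 kr) = 0.29·u(100 kr) + 0.71·u(52 kr) = 0.29·1.00 + 0.71·0.58 = 0.7018.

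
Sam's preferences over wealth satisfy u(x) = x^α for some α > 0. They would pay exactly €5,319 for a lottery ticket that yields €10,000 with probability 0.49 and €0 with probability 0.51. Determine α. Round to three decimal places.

EU(lottery) = 0.49·10000^α + 0.51·0 = 0.49·10000^α.
Equating: 5319^α = 0.49·10000^α, i.e. 0.5319^α = 0.49.
α = ln(0.49) / ln(5319/10000) = -0.713350/-0.631300 ≈ 1.130.

α ≈ 1.130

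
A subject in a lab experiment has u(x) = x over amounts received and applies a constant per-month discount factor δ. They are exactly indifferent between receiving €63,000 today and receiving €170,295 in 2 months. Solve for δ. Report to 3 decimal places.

Equating discounted utilities: u(63000) = δ^2·u(170295) ⇒ δ^2 = u(63000)/u(170295).
With u(x) = x: δ^2 = 63000/170295 = 0.36995.
Hence δ = (0.36995)^(1/2) = 0.60823.

δ ≈ 0.608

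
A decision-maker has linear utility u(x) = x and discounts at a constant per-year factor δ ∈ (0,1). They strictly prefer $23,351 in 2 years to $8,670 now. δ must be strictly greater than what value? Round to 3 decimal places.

δ > 0.609

Under u(x) = x this choice says 8670 < δ^2·23351.
So δ^2 > 8670/23351 = 0.37129; taking the square root of both positive sides preserves the inequality.
δ > 0.37129^(1/2) = 0.609.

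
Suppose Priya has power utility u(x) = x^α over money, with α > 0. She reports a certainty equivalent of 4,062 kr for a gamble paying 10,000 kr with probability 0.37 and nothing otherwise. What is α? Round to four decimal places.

α ≈ 1.1036

The lottery's expected utility is 0.37·u(10000) + 0.63·u(0) = 0.37·10000^α (since u(0) = 0 for α > 0).
Equating: 4062^α = 0.37·10000^α, i.e. 0.4062^α = 0.37.
Taking logs: α·ln(4062/10000) = ln(0.37), so α = -0.9942523 / -0.9009096 ≈ 1.1036.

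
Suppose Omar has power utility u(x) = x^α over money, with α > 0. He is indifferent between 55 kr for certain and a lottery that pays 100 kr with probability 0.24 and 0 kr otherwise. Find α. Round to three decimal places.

α ≈ 2.387

EU(lottery) = 0.24·100^α + 0.76·0 = 0.24·100^α.
Setting u(55) equal to that: 55^α = 0.24·100^α ⇒ (55/100)^α = 0.24.
α = ln(0.24) / ln(55/100) = -1.427116/-0.597837 ≈ 2.387.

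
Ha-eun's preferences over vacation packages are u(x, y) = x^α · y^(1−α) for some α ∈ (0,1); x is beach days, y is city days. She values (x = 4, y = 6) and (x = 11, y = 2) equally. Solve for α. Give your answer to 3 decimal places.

α ≈ 0.521

Indifference: 4^α · 6^(1−α) = 11^α · 2^(1−α).
(4/11)^α = (2/6)^(1−α); take logs: α·ln(4/11) = (1−α)·ln(2/6), i.e. α·-1.011601 = (1−α)·-1.098612.
Thus α·(-2.110213) = -1.098612, so α = -1.098612/-2.110213 ≈ 0.521.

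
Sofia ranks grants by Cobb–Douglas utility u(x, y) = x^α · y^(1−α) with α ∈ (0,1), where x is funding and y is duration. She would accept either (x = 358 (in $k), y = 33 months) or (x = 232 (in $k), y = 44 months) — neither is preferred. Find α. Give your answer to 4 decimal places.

Indifference: 358^α · 33^(1−α) = 232^α · 44^(1−α).
Rearrange to (358/232)^α = (44/33)^(1−α) and take logs: α·0.4337956 = (1−α)·0.2876821.
So α/(1−α) = (0.2876821)/(0.4337956) = 0.6631743, and α = 0.6631743/1.6631743 ≈ 0.3987.

α ≈ 0.3987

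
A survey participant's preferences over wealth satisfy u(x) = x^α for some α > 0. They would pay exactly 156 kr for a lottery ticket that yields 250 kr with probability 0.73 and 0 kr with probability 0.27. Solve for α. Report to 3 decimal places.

α ≈ 0.667

Since u(0) = 0, the lottery's EU is 0.73·250^α.
Indifference: 156^α = 0.73·250^α, so (156/250)^α = 0.73.
Taking logs: α·ln(156/250) = ln(0.73), so α = -0.314711 / -0.471605 ≈ 0.667.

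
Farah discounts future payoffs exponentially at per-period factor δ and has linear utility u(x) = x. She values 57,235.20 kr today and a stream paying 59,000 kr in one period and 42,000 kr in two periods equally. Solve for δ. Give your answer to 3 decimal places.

δ ≈ 0.660

Equating present values: 57235.20 = 59000δ + 42000δ².
So 42000δ² + 59000δ − 57235.20 = 0.
δ = (−59000 + √(59000² + 4·42000·57235.20)) / (2·42000) = (−59000 + √13096513600.00) / 84000 ≈ 0.660.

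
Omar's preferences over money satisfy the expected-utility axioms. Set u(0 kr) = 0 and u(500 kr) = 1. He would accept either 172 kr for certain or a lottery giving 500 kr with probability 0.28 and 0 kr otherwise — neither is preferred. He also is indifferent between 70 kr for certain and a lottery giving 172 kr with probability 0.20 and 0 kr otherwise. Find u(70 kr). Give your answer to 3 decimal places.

From the first indifference, u(172 kr) = 0.28·u(500 kr) + 0.72·u(0 kr) = 0.28·1 + 0.72·0 = 0.28.
The second indifference gives u(70 kr) = 0.20·u(172 kr) + 0.80·u(0 kr) = 0.20·0.28 + 0.80·0.00 = 0.0560.

0.056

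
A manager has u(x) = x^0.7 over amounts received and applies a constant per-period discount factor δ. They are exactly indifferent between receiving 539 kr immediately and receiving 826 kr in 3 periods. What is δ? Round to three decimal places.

Indifference means u(539) = δ^3 · u(826), so δ^3 = u(539)/u(826).
With u(x) = x^0.7: δ^3 = 539^0.7/826^0.7 = (539/826)^0.7 = 0.74170.
Hence δ = (0.74170)^(1/3) = 0.90519.

δ ≈ 0.905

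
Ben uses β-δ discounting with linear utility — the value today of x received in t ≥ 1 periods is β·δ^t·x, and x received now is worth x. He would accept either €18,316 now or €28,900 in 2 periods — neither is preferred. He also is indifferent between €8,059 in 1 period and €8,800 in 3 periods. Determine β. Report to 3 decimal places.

β ≈ 0.692

From the later pair, β·δ^1·8059 = β·δ^3·8800; dividing through, δ^2 = 8059/8800 = 0.91580, so δ = 0.95697.
Now use the now-vs-future pair: 18316 = β·δ^2·28900 gives β = 18316/(0.91580·28900) ≈ 0.692.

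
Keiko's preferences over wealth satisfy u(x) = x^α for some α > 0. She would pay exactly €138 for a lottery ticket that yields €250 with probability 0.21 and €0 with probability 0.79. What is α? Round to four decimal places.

α ≈ 2.6264

Since u(0) = 0, the lottery's EU is 0.21·250^α.
Indifference: 138^α = 0.21·250^α, so (138/250)^α = 0.21.
Taking logs: α·ln(138/250) = ln(0.21), so α = -1.5606477 / -0.5942072 ≈ 2.6264.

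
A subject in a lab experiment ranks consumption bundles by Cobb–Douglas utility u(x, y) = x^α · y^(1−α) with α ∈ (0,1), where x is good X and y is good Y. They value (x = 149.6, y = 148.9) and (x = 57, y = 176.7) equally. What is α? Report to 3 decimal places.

Indifference: 149.6^α · 148.9^(1−α) = 57^α · 176.7^(1−α).
Rearrange to (149.6/57)^α = (176.7/148.9)^(1−α) and take logs: α·0.964914 = (1−α)·0.171178.
So α/(1−α) = (0.171178)/(0.964914) = 0.177402, and α = 0.177402/1.177402 ≈ 0.151.

α ≈ 0.151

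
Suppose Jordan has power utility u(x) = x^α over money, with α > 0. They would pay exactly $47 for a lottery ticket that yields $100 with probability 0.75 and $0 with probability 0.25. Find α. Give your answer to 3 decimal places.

α ≈ 0.381

The lottery's expected utility is 0.75·u(100) + 0.25·u(0) = 0.75·100^α (since u(0) = 0 for α > 0).
Indifference: 47^α = 0.75·100^α, so (47/100)^α = 0.75.
α = ln(0.75) / ln(47/100) = -0.287682/-0.755023 ≈ 0.381.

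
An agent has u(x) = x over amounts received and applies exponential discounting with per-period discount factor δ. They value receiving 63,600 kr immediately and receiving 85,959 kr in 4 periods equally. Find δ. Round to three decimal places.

δ ≈ 0.927

Indifference means u(63600) = δ^4 · u(85959), so δ^4 = u(63600)/u(85959).
With u(x) = x: δ^4 = 63600/85959 = 0.73989.
Hence δ = (0.73989)^(1/4) = 0.92745.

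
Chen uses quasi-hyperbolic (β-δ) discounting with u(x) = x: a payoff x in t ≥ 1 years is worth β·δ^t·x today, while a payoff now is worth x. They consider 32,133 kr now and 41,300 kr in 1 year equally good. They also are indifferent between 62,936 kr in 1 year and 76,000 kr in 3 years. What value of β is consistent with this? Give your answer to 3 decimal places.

β ≈ 0.855

The second indifference involves only future payoffs, so β cancels: β·δ^1·62936 = β·δ^3·76000, giving δ^2 = 62936/76000 = 0.82811, so δ = 0.91000.
Substituting δ into 32133 = β·δ·41300: β = 32133/(37583.119) ≈ 0.855.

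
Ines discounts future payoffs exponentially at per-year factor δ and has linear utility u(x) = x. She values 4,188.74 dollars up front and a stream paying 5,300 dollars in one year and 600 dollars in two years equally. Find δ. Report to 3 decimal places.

δ ≈ 0.730

Present value of the stream is 5300·δ + 600·δ². Indifference gives 5300δ + 600δ² = 4188.74.
So 600δ² + 5300δ − 4188.74 = 0.
By the quadratic formula (taking the positive root), δ = (−5300 + √38142976.00) / 1200 ≈ 0.730.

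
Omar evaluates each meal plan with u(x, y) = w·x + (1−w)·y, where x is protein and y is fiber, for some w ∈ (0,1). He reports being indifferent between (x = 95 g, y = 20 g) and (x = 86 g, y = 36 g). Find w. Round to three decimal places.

w = 0.640

u(95,20) = u(86,36) means w·95 + (1−w)·20 = w·86 + (1−w)·36.
w·(95−86) = (1−w)·(36−20), i.e. w·9 = (1−w)·16.
So w/(1−w) = 16/9 = 1.7778, giving w = 16/(9+16) = 0.640.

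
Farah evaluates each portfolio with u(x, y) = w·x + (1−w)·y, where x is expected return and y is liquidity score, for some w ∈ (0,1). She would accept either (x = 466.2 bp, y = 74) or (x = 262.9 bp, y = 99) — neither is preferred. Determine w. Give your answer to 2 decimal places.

u(466.2,74) = u(262.9,99) means w·466.2 + (1−w)·74 = w·262.9 + (1−w)·99.
Collecting terms: w·203.3 = (1−w)·25.
Hence w = 25/(203.3+25) = 25/228.3 = 0.11.

w = 0.11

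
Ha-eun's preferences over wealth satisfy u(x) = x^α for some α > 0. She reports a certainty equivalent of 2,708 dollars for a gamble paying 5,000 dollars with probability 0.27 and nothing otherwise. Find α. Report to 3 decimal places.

Since u(0) = 0, the lottery's EU is 0.27·5000^α.
Equating: 2708^α = 0.27·5000^α, i.e. 0.5416^α = 0.27.
Taking logs: α·ln(2708/5000) = ln(0.27), so α = -1.309333 / -0.613228 ≈ 2.135.

α ≈ 2.135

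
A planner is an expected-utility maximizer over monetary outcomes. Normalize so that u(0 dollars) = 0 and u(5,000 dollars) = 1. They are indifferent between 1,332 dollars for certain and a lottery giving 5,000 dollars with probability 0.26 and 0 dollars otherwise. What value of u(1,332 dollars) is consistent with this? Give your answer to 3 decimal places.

u(1,332 dollars) equals the lottery's expected utility: 0.26·1 + 0.74·0 = 0.26.

0.260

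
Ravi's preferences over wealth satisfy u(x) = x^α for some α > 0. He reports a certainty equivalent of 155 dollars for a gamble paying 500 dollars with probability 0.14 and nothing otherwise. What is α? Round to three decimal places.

α ≈ 1.679

EU(lottery) = 0.14·500^α + 0.86·0 = 0.14·500^α.
Indifference: 155^α = 0.14·500^α, so (155/500)^α = 0.14.
Take logs: α = ln 0.14 / ln(155/500) ≈ 1.67874.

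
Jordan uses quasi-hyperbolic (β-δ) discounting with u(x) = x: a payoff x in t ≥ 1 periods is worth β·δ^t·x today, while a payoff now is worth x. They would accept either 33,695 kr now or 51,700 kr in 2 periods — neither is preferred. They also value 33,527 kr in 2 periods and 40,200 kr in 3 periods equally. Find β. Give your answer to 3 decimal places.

β ≈ 0.937

The second indifference involves only future payoffs, so β cancels: β·δ^2·33527 = β·δ^3·40200, giving δ = 33527/40200 = 0.83400.
Substituting δ into 33695 = β·δ^2·51700: β = 33695/(35960.674) ≈ 0.937.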